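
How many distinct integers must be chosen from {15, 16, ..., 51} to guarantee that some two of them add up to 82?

Two chosen integers sum to 82 exactly when both halves of some pair {x, 82−x} with 31 ≤ x ≤ 82−x ≤ 51 are chosen — 10 such pairs.
The remaining 17 elements (those with no distinct partner in range) can never complete a 82-sum, so the worst case takes all of them and one from each pair: 17 + 10 = 27.
The 28th integer has to be the second member of some pair, so 27 + 1 = 28.

28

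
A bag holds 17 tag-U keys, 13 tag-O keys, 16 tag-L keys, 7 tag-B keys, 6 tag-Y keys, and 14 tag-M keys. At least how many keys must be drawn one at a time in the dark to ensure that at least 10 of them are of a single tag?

50

An adversary could hand out at most 9 keys per tag (tag-B, tag-Y run out sooner): 9 + 9 + 9 + 7 + 6 + 9 = 49 keys and still no tag has 10.
One more key lands in a tag already at 9, so 50 draws are enough and 49 are not.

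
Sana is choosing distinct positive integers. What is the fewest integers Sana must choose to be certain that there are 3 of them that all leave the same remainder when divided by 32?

Pigeonhole: the 32 residue classes mod 32 are the pigeonholes.
With 64 integers one could put 2 in each residue class and have no class reach 3.
The 65th integer pushes some class to 3, so 32·2 + 1 = 65.

65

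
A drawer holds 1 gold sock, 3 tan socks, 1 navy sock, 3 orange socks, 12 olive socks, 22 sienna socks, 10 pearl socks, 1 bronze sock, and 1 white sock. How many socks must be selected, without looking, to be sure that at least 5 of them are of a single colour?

23

An adversary could hand out at most 4 socks per colour (6 colours run out sooner): 1 + 3 + 1 + 3 + 4 + 4 + 4 + 1 + 1 = 22 socks and still no colour has 5.
One more sock lands in a colour already at 4, so 23 draws are enough and 22 are not.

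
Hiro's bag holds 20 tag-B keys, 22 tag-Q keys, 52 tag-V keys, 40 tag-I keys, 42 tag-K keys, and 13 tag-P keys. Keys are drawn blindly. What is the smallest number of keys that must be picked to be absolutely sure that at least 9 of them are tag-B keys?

In the worst case for collecting tag-B keys, every non-tag-B key comes out first.
There are 22 + 52 + 40 + 42 + 13 = 169 non-tag-B keys altogether.
After those, each further key must be tag-B, so 169 + 9 = 178 draws guarantee 9 tag-B keys.

178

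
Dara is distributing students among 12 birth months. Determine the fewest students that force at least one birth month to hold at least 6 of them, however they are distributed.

With 60 students one could put exactly 5 in each of the 12 birth months, and no birth month would reach 6.
By pigeonhole, one more student must land in a birth month that already has 5, giving it 6.
So 12 × 5 + 1 = 61 students are required.

61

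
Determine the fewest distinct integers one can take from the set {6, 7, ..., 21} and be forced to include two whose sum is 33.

A set avoiding the sum 33 can contain at most one of each pair {x, 33−x}, plus the 6 elements whose complement lies outside the range.
The integers 6, …, 16 (11 of them) are such a set: any two sum to at least 6+7 = 13 and at most 15+16 = 31 < 33.
Any 12th integer completes one of the 5 pairs, so 12 choices force a sum of 33.

12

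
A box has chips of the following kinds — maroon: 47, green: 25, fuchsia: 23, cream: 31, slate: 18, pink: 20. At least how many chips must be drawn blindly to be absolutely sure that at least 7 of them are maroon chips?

124

In the worst case for collecting maroon chips, every non-maroon chip comes out first.
There are 25 + 23 + 31 + 18 + 20 = 117 non-maroon chips altogether.
After those, each further chip must be maroon, so 117 + 7 = 124 draws guarantee 7 maroon chips.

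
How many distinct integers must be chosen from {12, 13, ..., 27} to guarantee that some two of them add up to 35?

Group the elements by complementary pair {x, 35−x}: {12,23}, {13,22}, {14,21}, …, giving 6 two-element pairs and 4 integers whose partner 35−x falls outside [12,27].
Pigeonhole: treating each of those 10 groups as a pigeonhole, one can pick one integer per group — 10 integers — with no two summing to 35.
The 11th integer lands in an occupied pair, forcing a sum of 35.

11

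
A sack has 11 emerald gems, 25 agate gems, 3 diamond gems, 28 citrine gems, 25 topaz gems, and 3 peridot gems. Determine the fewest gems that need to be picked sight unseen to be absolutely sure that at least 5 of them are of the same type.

23

An adversary could hand out at most 4 gems per type (diamond, peridot run out sooner): 4 + 4 + 3 + 4 + 4 + 3 = 22 gems and still no type has 5.
One more gem lands in a type already at 4, so 23 draws are enough and 22 are not.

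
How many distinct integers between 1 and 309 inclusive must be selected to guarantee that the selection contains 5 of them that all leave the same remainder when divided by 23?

The 23 residue classes mod 23 are the pigeonholes.
With 92 integers one could put 4 in each residue class and have no class reach 5.
The 93rd integer pushes some class to 5, so 23·4 + 1 = 93.

93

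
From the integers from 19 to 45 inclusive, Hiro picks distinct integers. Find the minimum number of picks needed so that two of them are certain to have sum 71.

18

Two chosen integers sum to 71 exactly when both halves of some pair {x, 71−x} with 26 ≤ x ≤ 71−x ≤ 45 are chosen — 10 such pairs.
The remaining 7 elements (those with no distinct partner in range) can never complete a 71-sum, so the worst case takes all of them and one from each pair: 7 + 10 = 17.
The 18th integer has to be the second member of some pair, so 17 + 1 = 18.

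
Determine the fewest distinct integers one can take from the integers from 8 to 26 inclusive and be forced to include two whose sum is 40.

Group the elements by complementary pair {x, 40−x}: {14,26}, {15,25}, {16,24}, …, giving 6 two-element pairs, the single value 20 (it cannot pair with itself since the integers are distinct), and 6 integers whose partner 40−x falls outside [8,26].
Treating each of those 13 groups as a pigeonhole, one can pick one integer per group — 13 integers — with no two summing to 40.
The 14th integer lands in an occupied pair, forcing a sum of 40.

14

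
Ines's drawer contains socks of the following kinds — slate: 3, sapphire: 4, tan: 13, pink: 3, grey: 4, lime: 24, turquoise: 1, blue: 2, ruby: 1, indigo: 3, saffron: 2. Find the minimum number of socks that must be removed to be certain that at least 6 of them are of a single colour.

34

Put each drawn sock into a box by colour. The largest draw with every box below 6 takes min(count, 5) from each colour; colours with fewer than 5 contribute all they have.
Σ min(cᵢ, 5) = 3 + 4 + 5 + 3 + 4 + 5 + 1 + 2 + 1 + 3 + 2 = 33.
Draw number 33 + 1 = 34 must push one box to 6.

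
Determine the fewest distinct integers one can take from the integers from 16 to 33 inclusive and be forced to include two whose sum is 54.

13

Two chosen integers sum to 54 exactly when both halves of some pair {x, 54−x} with 21 ≤ x ≤ 54−x ≤ 33 are chosen — 6 such pairs.
The remaining 6 elements (those with no distinct partner in range) can never complete a 54-sum, so the worst case takes all of them and one from each pair: 6 + 6 = 12.
The 13th integer has to be the second member of some pair, so 12 + 1 = 13.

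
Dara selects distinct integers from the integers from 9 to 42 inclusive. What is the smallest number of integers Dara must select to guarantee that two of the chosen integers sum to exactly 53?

Group the elements by complementary pair {x, 53−x}: {11,42}, {12,41}, {13,40}, …, giving 16 two-element pairs and 2 integers whose partner 53−x falls outside [9,42].
By pigeonhole, treating each of those 18 groups as a pigeonhole, one can pick one integer per group — 18 integers — with no two summing to 53.
The 19th integer lands in an occupied pair, forcing a sum of 53.

19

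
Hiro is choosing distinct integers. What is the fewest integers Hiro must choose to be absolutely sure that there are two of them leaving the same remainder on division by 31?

32

The 31 residue classes mod 31 are the pigeonholes.
With 31 integers one could put 1 in each residue class and have no class reach 2.
The 32nd integer pushes some class to 2, so 31·1 + 1 = 32.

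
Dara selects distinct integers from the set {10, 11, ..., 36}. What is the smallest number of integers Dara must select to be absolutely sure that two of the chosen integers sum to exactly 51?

Two chosen integers sum to 51 exactly when both halves of some pair {x, 51−x} with 15 ≤ x ≤ 51−x ≤ 36 are chosen — 11 such pairs.
The remaining 5 elements (those with no distinct partner in range) can never complete a 51-sum, so the worst case takes all of them and one from each pair: 5 + 11 = 16.
By pigeonhole, the 17th integer has to be the second member of some pair, so 16 + 1 = 17.

17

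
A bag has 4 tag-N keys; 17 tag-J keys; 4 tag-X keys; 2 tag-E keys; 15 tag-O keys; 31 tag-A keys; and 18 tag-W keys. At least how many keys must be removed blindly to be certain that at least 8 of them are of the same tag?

39

By pigeonhole, the 7 tags are the holes; the keys drawn are the pigeons.
To avoid 8 of any one tag, the worst case takes at most 7 of each tag, or every key of a tag that has fewer than 7.
That gives 4 + 7 + 4 + 2 + 7 + 7 + 7 = 38 keys with no tag reaching 8.
The next key forces some tag to 8, so 38 + 1 = 39.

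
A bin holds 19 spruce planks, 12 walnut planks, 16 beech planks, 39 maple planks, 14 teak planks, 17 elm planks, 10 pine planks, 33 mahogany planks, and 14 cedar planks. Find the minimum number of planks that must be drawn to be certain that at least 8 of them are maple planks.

143

In the worst case for collecting maple planks, every non-maple plank comes out first.
There are 19 + 12 + 16 + 14 + 17 + 10 + 33 + 14 = 135 non-maple planks altogether.
After those, each further plank must be maple, so 135 + 8 = 143 draws guarantee 8 maple planks.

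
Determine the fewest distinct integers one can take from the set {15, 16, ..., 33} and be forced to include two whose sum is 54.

14

Two chosen integers sum to 54 exactly when both halves of some pair {x, 54−x} with 21 ≤ x ≤ 54−x ≤ 33 are chosen — 6 such pairs.
The remaining 7 elements (those with no distinct partner in range) can never complete a 54-sum, so the worst case takes all of them and one from each pair: 7 + 6 = 13.
Pigeonhole: the 14th integer has to be the second member of some pair, so 13 + 1 = 14.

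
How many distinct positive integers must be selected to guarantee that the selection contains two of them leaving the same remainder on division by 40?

By pigeonhole, the 40 residue classes mod 40 are the pigeonholes.
With 40 integers one could put 1 in each residue class and have no class reach 2.
The 41st integer pushes some class to 2, so 40·1 + 1 = 41.

41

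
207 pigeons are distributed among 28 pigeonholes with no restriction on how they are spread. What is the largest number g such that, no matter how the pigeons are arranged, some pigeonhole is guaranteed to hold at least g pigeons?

8

Pigeonhole: the 28 pigeonholes are the holes and the 207 pigeons are the pigeons.
If every pigeonhole held at most 7 pigeons, the total would be at most 28 × 7 = 196, which is less than 207.
So some pigeonhole holds at least ⌈207/28⌉ = 8 pigeons.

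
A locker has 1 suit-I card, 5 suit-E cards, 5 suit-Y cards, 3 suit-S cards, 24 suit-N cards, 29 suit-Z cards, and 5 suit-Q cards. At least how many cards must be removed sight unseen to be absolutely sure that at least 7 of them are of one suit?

32

An adversary could hand out at most 6 cards per suit (5 suits run out sooner): 1 + 5 + 5 + 3 + 6 + 6 + 5 = 31 cards and still no suit has 7.
By pigeonhole, one more card lands in a suit already at 6, so 32 draws are enough and 31 are not.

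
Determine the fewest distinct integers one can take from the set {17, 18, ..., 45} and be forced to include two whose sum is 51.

21

Group the elements by complementary pair {x, 51−x}: {17,34}, {18,33}, {19,32}, …, giving 9 two-element pairs and 11 integers whose partner 51−x falls outside [17,45].
By pigeonhole, treating each of those 20 groups as a pigeonhole, one can pick one integer per group — 20 integers — with no two summing to 51.
The 21st integer lands in an occupied pair, forcing a sum of 51.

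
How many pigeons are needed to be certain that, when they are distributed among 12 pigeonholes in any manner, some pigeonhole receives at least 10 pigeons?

109

With 108 pigeons one could put exactly 9 in each of the 12 pigeonholes, and no pigeonhole would reach 10.
Pigeonhole: one more pigeon must land in a pigeonhole that already has 9, giving it 10.
So 12 × 9 + 1 = 109 pigeons are required.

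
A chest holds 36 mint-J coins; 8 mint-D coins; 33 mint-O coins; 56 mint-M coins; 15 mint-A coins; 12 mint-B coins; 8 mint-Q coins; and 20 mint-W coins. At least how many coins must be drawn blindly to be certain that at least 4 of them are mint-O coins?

In the worst case for collecting mint-O coins, every non-mint-O coin comes out first.
There are 36 + 8 + 56 + 15 + 12 + 8 + 20 = 155 non-mint-O coins altogether.
After those, each further coin must be mint-O, so 155 + 4 = 159 draws guarantee 4 mint-O coins.

159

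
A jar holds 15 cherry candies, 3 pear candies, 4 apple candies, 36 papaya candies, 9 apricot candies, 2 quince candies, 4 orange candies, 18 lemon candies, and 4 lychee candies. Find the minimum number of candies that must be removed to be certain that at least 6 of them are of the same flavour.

38

An adversary could hand out at most 5 candies per flavour (5 flavours run out sooner): 5 + 3 + 4 + 5 + 5 + 2 + 4 + 5 + 4 = 37 candies and still no flavour has 6.
One more candy lands in a flavour already at 5, so 38 draws are enough and 37 are not.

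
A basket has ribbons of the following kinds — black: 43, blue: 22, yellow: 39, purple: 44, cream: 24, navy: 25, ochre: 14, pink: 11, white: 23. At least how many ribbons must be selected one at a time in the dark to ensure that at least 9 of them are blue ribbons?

In the worst case for collecting blue ribbons, every non-blue ribbon comes out first.
There are 43 + 39 + 44 + 24 + 25 + 14 + 11 + 23 = 223 non-blue ribbons altogether.
After those, each further ribbon must be blue, so 223 + 9 = 232 draws guarantee 9 blue ribbons.

232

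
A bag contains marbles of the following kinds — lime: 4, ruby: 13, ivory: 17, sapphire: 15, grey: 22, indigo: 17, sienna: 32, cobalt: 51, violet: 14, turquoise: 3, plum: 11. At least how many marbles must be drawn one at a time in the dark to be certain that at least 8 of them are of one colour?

71

The 11 colours are the holes; the marbles drawn are the pigeons.
To avoid 8 of any one colour, the worst case takes at most 7 of each colour, or every marble of a colour that has fewer than 7.
That gives 4 + 7 + 7 + 7 + 7 + 7 + 7 + 7 + 7 + 3 + 7 = 70 marbles with no colour reaching 8.
The next marble forces some colour to 8, so 70 + 1 = 71.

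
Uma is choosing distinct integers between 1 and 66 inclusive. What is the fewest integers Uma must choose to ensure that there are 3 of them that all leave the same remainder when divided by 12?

25

The 12 residue classes mod 12 are the pigeonholes.
With 24 integers one could put 2 in each residue class and have no class reach 3.
The 25th integer pushes some class to 3, so 12·2 + 1 = 25.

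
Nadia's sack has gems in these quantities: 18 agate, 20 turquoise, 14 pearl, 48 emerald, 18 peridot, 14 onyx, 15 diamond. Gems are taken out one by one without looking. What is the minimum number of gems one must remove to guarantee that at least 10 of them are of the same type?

Put each drawn gem into a box by type. The largest draw with every box below 10 takes min(count, 9) from each type.
Σ min(cᵢ, 9) = 9 + 9 + 9 + 9 + 9 + 9 + 9 = 63.
Draw number 63 + 1 = 64 must push one box to 10.

64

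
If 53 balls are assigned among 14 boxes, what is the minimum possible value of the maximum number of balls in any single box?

4

The 14 boxes are the holes and the 53 balls are the pigeons.
If every box held at most 3 balls, the total would be at most 14 × 3 = 42, which is less than 53.
So some box holds at least ⌈53/14⌉ = 4 balls.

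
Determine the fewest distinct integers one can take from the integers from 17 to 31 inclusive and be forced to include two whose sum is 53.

A set avoiding the sum 53 can contain at most one of each pair {x, 53−x}, plus the 5 elements whose complement lies outside the range.
The integers 17, …, 26 (10 of them) are such a set: any two sum to at least 17+18 = 35 and at most 25+26 = 51 < 53.
Pigeonhole: any 11th integer completes one of the 5 pairs, so 11 choices force a sum of 53.

11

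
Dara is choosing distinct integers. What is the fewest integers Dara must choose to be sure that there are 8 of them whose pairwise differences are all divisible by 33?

232

Integers whose pairwise differences are multiples of 33 are exactly those sharing a remainder mod 33. The 33 residue classes mod 33 are the pigeonholes.
With 231 integers one could put 7 in each residue class and have no class reach 8.
The 232nd integer pushes some class to 8, so 33·7 + 1 = 232.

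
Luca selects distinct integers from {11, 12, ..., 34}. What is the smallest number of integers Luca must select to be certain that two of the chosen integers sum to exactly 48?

15

Two chosen integers sum to 48 exactly when both halves of some pair {x, 48−x} with 14 ≤ x ≤ 48−x ≤ 34 are chosen — 10 such pairs.
The remaining 4 elements (those with no distinct partner in range) can never complete a 48-sum, so the worst case takes all of them and one from each pair: 4 + 10 = 14.
By pigeonhole, the 15th integer has to be the second member of some pair, so 14 + 1 = 15.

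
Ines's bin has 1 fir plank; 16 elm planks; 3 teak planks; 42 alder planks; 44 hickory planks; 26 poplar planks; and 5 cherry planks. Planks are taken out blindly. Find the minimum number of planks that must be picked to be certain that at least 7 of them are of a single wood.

Put each drawn plank into a box by wood. The largest draw with every box below 7 takes min(count, 6) from each wood; woods with fewer than 6 contribute all they have.
Σ min(cᵢ, 6) = 1 + 6 + 3 + 6 + 6 + 6 + 5 = 33.
Draw number 33 + 1 = 34 must push one box to 7.

34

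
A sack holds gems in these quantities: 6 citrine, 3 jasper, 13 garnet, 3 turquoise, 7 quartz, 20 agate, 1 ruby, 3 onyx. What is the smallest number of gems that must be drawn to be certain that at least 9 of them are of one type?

40

An adversary could hand out at most 8 gems per type (6 types run out sooner): 6 + 3 + 8 + 3 + 7 + 8 + 1 + 3 = 39 gems and still no type has 9.
One more gem lands in a type already at 8, so 40 draws are enough and 39 are not.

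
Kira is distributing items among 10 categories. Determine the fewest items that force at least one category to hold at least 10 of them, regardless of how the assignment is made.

91

With 90 items one could put exactly 9 in each of the 10 categories, and no category would reach 10.
By pigeonhole, one more item must land in a category that already has 9, giving it 10.
So 10 × 9 + 1 = 91 items are required.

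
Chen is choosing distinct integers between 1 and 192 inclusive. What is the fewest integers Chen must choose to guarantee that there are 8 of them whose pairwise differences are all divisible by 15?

Integers whose pairwise differences are multiples of 15 are exactly those sharing a remainder mod 15. By the pigeonhole principle, the 15 residue classes mod 15 are the pigeonholes.
With 105 integers one could put 7 in each residue class and have no class reach 8.
The 106th integer pushes some class to 8, so 15·7 + 1 = 106.

106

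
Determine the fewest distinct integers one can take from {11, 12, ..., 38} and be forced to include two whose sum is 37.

A set avoiding the sum 37 can contain at most one of each pair {x, 37−x}, plus the 12 elements whose complement lies outside the range.
The integers 19, …, 38 (20 of them) are such a set: any two sum to at least 19+20 = 39 > 37.
Any 21st integer completes one of the 8 pairs, so 21 choices force a sum of 37.

21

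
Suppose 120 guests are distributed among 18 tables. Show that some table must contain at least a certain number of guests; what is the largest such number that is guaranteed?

The 18 tables are the holes and the 120 guests are the pigeons.
If every table held at most 6 guests, the total would be at most 18 × 6 = 108, which is less than 120.
So some table holds at least ⌈120/18⌉ = 7 guests.

7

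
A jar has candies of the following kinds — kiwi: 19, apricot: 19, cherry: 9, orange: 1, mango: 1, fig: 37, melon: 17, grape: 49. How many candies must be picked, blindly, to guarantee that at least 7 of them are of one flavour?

39

An adversary could hand out at most 6 candies per flavour (orange, mango run out sooner): 6 + 6 + 6 + 1 + 1 + 6 + 6 + 6 = 38 candies and still no flavour has 7.
One more candy lands in a flavour already at 6, so 39 draws are enough and 38 are not.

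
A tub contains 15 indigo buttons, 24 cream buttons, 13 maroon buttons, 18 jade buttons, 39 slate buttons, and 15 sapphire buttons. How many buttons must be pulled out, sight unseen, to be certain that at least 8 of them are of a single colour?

43

The 6 colours are the holes; the buttons drawn are the pigeons.
To avoid 8 of any one colour, the worst case takes at most 7 of each colour.
That gives 7 + 7 + 7 + 7 + 7 + 7 = 42 buttons with no colour reaching 8.
The next button forces some colour to 8, so 42 + 1 = 43.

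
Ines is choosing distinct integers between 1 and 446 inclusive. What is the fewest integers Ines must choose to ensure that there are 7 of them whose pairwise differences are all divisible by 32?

193

Integers whose pairwise differences are multiples of 32 are exactly those sharing a remainder mod 32. The 32 residue classes mod 32 are the pigeonholes.
With 192 integers one could put 6 in each residue class and have no class reach 7.
The 193rd integer pushes some class to 7, so 32·6 + 1 = 193.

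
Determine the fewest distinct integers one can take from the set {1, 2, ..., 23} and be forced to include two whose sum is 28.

15

Two chosen integers sum to 28 exactly when both halves of some pair {x, 28−x} with 5 ≤ x ≤ 28−x ≤ 23 are chosen — 9 such pairs.
The remaining 5 elements (those with no distinct partner in range) can never complete a 28-sum, so the worst case takes all of them and one from each pair: 5 + 9 = 14.
Pigeonhole: the 15th integer has to be the second member of some pair, so 14 + 1 = 15.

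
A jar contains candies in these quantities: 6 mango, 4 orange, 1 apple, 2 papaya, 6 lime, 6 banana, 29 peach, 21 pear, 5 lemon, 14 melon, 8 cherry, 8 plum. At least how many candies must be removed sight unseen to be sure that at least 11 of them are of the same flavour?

77

An adversary could hand out at most 10 candies per flavour (9 flavours run out sooner): 6 + 4 + 1 + 2 + 6 + 6 + 10 + 10 + 5 + 10 + 8 + 8 = 76 candies and still no flavour has 11.
One more candy lands in a flavour already at 10, so 77 draws are enough and 76 are not.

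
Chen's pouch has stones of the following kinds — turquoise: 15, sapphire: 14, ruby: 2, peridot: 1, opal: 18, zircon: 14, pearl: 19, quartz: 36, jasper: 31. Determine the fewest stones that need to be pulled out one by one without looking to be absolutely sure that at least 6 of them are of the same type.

By pigeonhole, the 9 types are the holes; the stones drawn are the pigeons.
To avoid 6 of any one type, the worst case takes at most 5 of each type, or every stone of a type that has fewer than 5.
That gives 5 + 5 + 2 + 1 + 5 + 5 + 5 + 5 + 5 = 38 stones with no type reaching 6.
The next stone forces some type to 6, so 38 + 1 = 39.

39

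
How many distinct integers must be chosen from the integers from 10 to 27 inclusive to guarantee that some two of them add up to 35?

11

Group the elements by complementary pair {x, 35−x}: {10,25}, {11,24}, {12,23}, …, giving 8 two-element pairs and 2 integers whose partner 35−x falls outside [10,27].
Treating each of those 10 groups as a pigeonhole, one can pick one integer per group — 10 integers — with no two summing to 35.
The 11th integer lands in an occupied pair, forcing a sum of 35.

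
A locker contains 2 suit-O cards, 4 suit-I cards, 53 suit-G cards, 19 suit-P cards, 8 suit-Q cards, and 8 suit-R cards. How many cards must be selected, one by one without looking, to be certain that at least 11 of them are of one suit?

An adversary could hand out at most 10 cards per suit (4 suits run out sooner): 2 + 4 + 10 + 10 + 8 + 8 = 42 cards and still no suit has 11.
One more card lands in a suit already at 10, so 43 draws are enough and 42 are not.

43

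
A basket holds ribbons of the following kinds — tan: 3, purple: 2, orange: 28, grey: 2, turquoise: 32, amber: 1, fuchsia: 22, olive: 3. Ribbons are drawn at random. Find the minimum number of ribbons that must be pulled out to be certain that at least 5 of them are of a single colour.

An adversary could hand out at most 4 ribbons per colour (5 colours run out sooner): 3 + 2 + 4 + 2 + 4 + 1 + 4 + 3 = 23 ribbons and still no colour has 5.
One more ribbon lands in a colour already at 4, so 24 draws are enough and 23 are not.

24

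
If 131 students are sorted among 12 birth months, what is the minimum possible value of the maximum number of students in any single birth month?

The 12 birth months are the holes and the 131 students are the pigeons.
If every birth month held at most 10 students, the total would be at most 12 × 10 = 120, which is less than 131.
So some birth month holds at least ⌈131/12⌉ = 11 students.

11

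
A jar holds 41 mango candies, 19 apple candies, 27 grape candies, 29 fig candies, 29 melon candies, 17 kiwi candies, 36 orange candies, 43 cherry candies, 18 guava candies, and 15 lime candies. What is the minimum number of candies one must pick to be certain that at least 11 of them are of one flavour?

Put each drawn candy into a box by flavour. The largest draw with every box below 11 takes min(count, 10) from each flavour.
Σ min(cᵢ, 10) = 10 + 10 + 10 + 10 + 10 + 10 + 10 + 10 + 10 + 10 = 100.
Draw number 100 + 1 = 101 must push one box to 11.

101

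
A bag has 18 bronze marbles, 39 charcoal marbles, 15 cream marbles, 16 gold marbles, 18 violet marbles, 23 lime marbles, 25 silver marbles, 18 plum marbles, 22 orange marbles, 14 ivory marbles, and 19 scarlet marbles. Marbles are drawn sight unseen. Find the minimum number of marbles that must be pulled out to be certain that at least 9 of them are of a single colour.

Pigeonhole: the 11 colours are the holes; the marbles drawn are the pigeons.
To avoid 9 of any one colour, the worst case takes at most 8 of each colour.
That gives 8 + 8 + 8 + 8 + 8 + 8 + 8 + 8 + 8 + 8 + 8 = 88 marbles with no colour reaching 9.
The next marble forces some colour to 9, so 88 + 1 = 89.

89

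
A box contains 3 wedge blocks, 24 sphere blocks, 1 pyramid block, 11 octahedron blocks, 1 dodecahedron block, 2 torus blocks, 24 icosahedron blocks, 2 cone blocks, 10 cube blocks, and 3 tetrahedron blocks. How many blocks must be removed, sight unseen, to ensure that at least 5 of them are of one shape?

An adversary could hand out at most 4 blocks per shape (6 shapes run out sooner): 3 + 4 + 1 + 4 + 1 + 2 + 4 + 2 + 4 + 3 = 28 blocks and still no shape has 5.
One more block lands in a shape already at 4, so 29 draws are enough and 28 are not.

29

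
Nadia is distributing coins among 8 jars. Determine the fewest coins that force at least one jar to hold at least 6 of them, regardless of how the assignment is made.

With 40 coins one could put exactly 5 in each of the 8 jars, and no jar would reach 6.
Pigeonhole: one more coin must land in a jar that already has 5, giving it 6.
So 8 × 5 + 1 = 41 coins are required.

41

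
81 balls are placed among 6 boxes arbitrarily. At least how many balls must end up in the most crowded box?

By the pigeonhole principle, the 6 boxes are the holes and the 81 balls are the pigeons.
If every box held at most 13 balls, the total would be at most 6 × 13 = 78, which is less than 81.
So some box holds at least ⌈81/6⌉ = 14 balls.

14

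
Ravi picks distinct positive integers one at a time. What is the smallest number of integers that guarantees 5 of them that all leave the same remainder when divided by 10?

41

The 10 residue classes mod 10 are the pigeonholes.
With 40 integers one could put 4 in each residue class and have no class reach 5.
The 41st integer pushes some class to 5, so 10·4 + 1 = 41.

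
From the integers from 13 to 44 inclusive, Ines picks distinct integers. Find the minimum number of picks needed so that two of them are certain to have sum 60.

19

A set avoiding the sum 60 can contain at most one of each pair {x, 60−x}, plus the 4 elements whose complement lies outside the range or equal to its own complement.
The integers 13, …, 30 (18 of them) are such a set: any two sum to at least 13+14 = 27 and at most 29+30 = 59 < 60.
Pigeonhole: any 19th integer completes one of the 14 pairs, so 19 choices force a sum of 60.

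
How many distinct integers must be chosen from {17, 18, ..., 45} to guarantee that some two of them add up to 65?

A set avoiding the sum 65 can contain at most one of each pair {x, 65−x}, plus the 3 elements whose complement lies outside the range.
The integers 17, …, 32 (16 of them) are such a set: any two sum to at least 17+18 = 35 and at most 31+32 = 63 < 65.
Any 17th integer completes one of the 13 pairs, so 17 choices force a sum of 65.

17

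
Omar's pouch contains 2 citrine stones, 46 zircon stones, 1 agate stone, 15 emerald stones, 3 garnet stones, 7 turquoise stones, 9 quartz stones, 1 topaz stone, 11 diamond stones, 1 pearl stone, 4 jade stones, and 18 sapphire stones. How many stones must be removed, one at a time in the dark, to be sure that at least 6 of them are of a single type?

An adversary could hand out at most 5 stones per type (6 types run out sooner): 2 + 5 + 1 + 5 + 3 + 5 + 5 + 1 + 5 + 1 + 4 + 5 = 42 stones and still no type has 6.
By pigeonhole, one more stone lands in a type already at 5, so 43 draws are enough and 42 are not.

43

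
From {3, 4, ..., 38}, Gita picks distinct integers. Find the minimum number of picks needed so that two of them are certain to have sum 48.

A set avoiding the sum 48 can contain at most one of each pair {x, 48−x}, plus the 8 elements whose complement lies outside the range or equal to its own complement.
The integers 3, …, 24 (22 of them) are such a set: any two sum to at least 3+4 = 7 and at most 23+24 = 47 < 48.
Pigeonhole: any 23rd integer completes one of the 14 pairs, so 23 choices force a sum of 48.

23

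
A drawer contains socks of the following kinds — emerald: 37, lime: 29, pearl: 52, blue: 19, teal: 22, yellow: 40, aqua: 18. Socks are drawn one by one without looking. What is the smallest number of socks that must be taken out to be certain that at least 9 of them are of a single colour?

Pigeonhole: put each drawn sock into a box by colour. The largest draw with every box below 9 takes min(count, 8) from each colour.
Σ min(cᵢ, 8) = 8 + 8 + 8 + 8 + 8 + 8 + 8 = 56.
Draw number 56 + 1 = 57 must push one box to 9.

57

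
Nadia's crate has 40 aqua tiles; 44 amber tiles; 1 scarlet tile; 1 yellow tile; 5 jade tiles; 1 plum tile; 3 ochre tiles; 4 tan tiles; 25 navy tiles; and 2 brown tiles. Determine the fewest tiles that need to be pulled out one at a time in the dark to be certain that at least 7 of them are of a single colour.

Put each drawn tile into a box by colour. The largest draw with every box below 7 takes min(count, 6) from each colour; colours with fewer than 6 contribute all they have.
Σ min(cᵢ, 6) = 6 + 6 + 1 + 1 + 5 + 1 + 3 + 4 + 6 + 2 = 35.
Draw number 35 + 1 = 36 must push one box to 7.

36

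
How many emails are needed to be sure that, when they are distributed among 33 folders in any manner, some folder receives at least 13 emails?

With 396 emails one could put exactly 12 in each of the 33 folders, and no folder would reach 13.
One more email must land in a folder that already has 12, giving it 13.
So 33 × 12 + 1 = 397 emails are required.

397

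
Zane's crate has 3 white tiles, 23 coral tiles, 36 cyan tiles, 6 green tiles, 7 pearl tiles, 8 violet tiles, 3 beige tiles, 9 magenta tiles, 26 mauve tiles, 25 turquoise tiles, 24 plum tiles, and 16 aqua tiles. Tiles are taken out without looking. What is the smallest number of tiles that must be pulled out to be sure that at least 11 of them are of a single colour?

97

Put each drawn tile into a box by colour. The largest draw with every box below 11 takes min(count, 10) from each colour; colours with fewer than 10 contribute all they have.
Σ min(cᵢ, 10) = 3 + 10 + 10 + 6 + 7 + 8 + 3 + 9 + 10 + 10 + 10 + 10 = 96.
Draw number 96 + 1 = 97 must push one box to 11.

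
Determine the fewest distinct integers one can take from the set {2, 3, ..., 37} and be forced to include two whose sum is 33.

A set avoiding the sum 33 can contain at most one of each pair {x, 33−x}, plus the 6 elements whose complement lies outside the range.
The integers 17, …, 37 (21 of them) are such a set: any two sum to at least 17+18 = 35 > 33.
Any 22nd integer completes one of the 15 pairs, so 22 choices force a sum of 33.

22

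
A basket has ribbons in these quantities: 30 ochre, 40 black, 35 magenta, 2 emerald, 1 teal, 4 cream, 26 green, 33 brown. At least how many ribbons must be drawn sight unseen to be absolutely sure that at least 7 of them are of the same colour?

Put each drawn ribbon into a box by colour. The largest draw with every box below 7 takes min(count, 6) from each colour; colours with fewer than 6 contribute all they have.
Σ min(cᵢ, 6) = 6 + 6 + 6 + 2 + 1 + 4 + 6 + 6 = 37.
Draw number 37 + 1 = 38 must push one box to 7.

38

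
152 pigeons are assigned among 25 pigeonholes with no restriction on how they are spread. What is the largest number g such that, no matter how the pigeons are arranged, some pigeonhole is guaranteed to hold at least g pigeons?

7

By the pigeonhole principle, the 25 pigeonholes are the holes and the 152 pigeons are the pigeons.
If every pigeonhole held at most 6 pigeons, the total would be at most 25 × 6 = 150, which is less than 152.
So some pigeonhole holds at least ⌈152/25⌉ = 7 pigeons.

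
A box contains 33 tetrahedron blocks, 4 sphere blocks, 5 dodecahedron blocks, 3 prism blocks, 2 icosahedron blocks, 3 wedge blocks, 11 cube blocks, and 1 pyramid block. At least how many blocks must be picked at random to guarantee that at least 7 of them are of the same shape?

An adversary could hand out at most 6 blocks per shape (6 shapes run out sooner): 6 + 4 + 5 + 3 + 2 + 3 + 6 + 1 = 30 blocks and still no shape has 7.
One more block lands in a shape already at 6, so 31 draws are enough and 30 are not.

31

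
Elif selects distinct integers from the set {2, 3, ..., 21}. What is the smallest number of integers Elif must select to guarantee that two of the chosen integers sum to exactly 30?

A set avoiding the sum 30 can contain at most one of each pair {x, 30−x}, plus the 8 elements whose complement lies outside the range or equal to its own complement.
The integers 2, …, 15 (14 of them) are such a set: any two sum to at least 2+3 = 5 and at most 14+15 = 29 < 30.
Pigeonhole: any 15th integer completes one of the 6 pairs, so 15 choices force a sum of 30.

15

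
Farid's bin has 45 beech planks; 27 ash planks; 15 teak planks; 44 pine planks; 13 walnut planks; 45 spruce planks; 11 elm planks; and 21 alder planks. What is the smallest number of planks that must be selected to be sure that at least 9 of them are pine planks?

186

In the worst case for collecting pine planks, every non-pine plank comes out first.
There are 45 + 27 + 15 + 13 + 45 + 11 + 21 = 177 non-pine planks altogether.
After those, each further plank must be pine, so 177 + 9 = 186 draws guarantee 9 pine planks.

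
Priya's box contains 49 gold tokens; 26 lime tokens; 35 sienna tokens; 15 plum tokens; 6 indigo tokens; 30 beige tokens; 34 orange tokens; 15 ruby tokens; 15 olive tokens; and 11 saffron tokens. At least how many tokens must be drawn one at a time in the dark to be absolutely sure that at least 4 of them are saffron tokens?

229

In the worst case for collecting saffron tokens, every non-saffron token comes out first.
There are 49 + 26 + 35 + 15 + 6 + 30 + 34 + 15 + 15 = 225 non-saffron tokens altogether.
After those, each further token must be saffron, so 225 + 4 = 229 draws guarantee 4 saffron tokens.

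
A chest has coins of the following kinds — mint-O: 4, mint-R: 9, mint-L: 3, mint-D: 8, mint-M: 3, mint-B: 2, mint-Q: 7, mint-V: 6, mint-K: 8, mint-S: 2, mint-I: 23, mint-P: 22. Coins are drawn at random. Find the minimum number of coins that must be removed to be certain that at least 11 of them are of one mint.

Pigeonhole: put each drawn coin into a box by mint. The largest draw with every box below 11 takes min(count, 10) from each mint; mints with fewer than 10 contribute all they have.
Σ min(cᵢ, 10) = 4 + 9 + 3 + 8 + 3 + 2 + 7 + 6 + 8 + 2 + 10 + 10 = 72.
Draw number 72 + 1 = 73 must push one box to 11.

73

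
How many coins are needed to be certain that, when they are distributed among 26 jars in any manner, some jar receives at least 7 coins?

157

With 156 coins one could put exactly 6 in each of the 26 jars, and no jar would reach 7.
Pigeonhole: one more coin must land in a jar that already has 6, giving it 7.
So 26 × 6 + 1 = 157 coins are required.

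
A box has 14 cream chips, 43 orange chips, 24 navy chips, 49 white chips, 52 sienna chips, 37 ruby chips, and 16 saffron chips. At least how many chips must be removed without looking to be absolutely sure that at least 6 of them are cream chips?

In the worst case for collecting cream chips, every non-cream chip comes out first.
There are 43 + 24 + 49 + 52 + 37 + 16 = 221 non-cream chips altogether.
After those, each further chip must be cream, so 221 + 6 = 227 draws guarantee 6 cream chips.

227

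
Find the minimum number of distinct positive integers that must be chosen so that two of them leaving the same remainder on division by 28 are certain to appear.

By the pigeonhole principle, the 28 residue classes mod 28 are the pigeonholes.
With 28 integers one could put 1 in each residue class and have no class reach 2.
The 29th integer pushes some class to 2, so 28·1 + 1 = 29.

29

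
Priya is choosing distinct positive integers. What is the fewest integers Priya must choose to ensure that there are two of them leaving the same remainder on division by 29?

30

The 29 residue classes mod 29 are the pigeonholes.
With 29 integers one could put 1 in each residue class and have no class reach 2.
The 30th integer pushes some class to 2, so 29·1 + 1 = 30.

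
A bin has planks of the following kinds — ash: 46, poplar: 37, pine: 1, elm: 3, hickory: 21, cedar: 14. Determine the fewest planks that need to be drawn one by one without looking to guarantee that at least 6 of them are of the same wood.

By pigeonhole, put each drawn plank into a box by wood. The largest draw with every box below 6 takes min(count, 5) from each wood; woods with fewer than 5 contribute all they have.
Σ min(cᵢ, 5) = 5 + 5 + 1 + 3 + 5 + 5 = 24.
Draw number 24 + 1 = 25 must push one box to 6.

25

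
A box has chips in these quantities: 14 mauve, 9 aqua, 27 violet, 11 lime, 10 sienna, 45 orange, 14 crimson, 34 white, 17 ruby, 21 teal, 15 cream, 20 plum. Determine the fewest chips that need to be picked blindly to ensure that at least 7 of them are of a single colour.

An adversary could hand out at most 6 chips per colour: 6 + 6 + 6 + 6 + 6 + 6 + 6 + 6 + 6 + 6 + 6 + 6 = 72 chips and still no colour has 7.
By the pigeonhole principle, one more chip lands in a colour already at 6, so 73 draws are enough and 72 are not.

73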